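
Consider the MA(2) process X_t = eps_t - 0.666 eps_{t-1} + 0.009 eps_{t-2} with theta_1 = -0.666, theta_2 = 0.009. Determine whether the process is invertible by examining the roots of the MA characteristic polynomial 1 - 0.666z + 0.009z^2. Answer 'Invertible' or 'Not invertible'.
\text{Invertible}

The MA(q) characteristic polynomial is P(z) = 1 - 0.666z + 0.009z^2.
Invertibility requires all roots to lie outside the unit circle, i.e. |z| > 1 for every root.
Set 1 + (-0.666) z + (0.009) z^2 = 0, i.e. a z^2 + b z + c = 0 with a = 0.009, b = -0.666, c = 1.
Discriminant D = b^2 - 4ac = (-0.666)^2 - 4*(0.009)*1 = 0.443556 - (0.036) = 0.407556.
D >= 0, so the roots are real: z = (-b +/- sqrt(D)) / (2a) = (0.666 +/- 0.638401) / (0.018).
  z_1 = (0.666 + 0.638401) / (0.018) = 72.4667,   |z_1| = 72.4667.
  z_2 = (0.666 - 0.638401) / (0.018) = 1.5333,   |z_2| = 1.5333.
Moduli of all roots: 72.4667, 1.5333.
All moduli strictly greater than 1? Yes.
Verdict: Invertible.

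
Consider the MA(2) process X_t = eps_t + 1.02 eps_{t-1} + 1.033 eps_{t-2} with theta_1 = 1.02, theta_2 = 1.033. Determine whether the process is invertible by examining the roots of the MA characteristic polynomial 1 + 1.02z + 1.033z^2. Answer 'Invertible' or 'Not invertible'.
\text{Not invertible}

The MA(q) characteristic polynomial is P(z) = 1 + 1.02z + 1.033z^2.
Invertibility requires all roots to lie outside the unit circle, i.e. |z| > 1 for every root.
Set 1 + (1.02) z + (1.033) z^2 = 0, i.e. a z^2 + b z + c = 0 with a = 1.033, b = 1.02, c = 1.
Discriminant D = b^2 - 4ac = (1.02)^2 - 4*(1.033)*1 = 1.0404 - (4.132) = -3.0916.
D < 0, so the roots are the complex-conjugate pair z = (-b +/- i sqrt(-D)) / (2a) = -0.4937 +/- 0.8511i.
For a conjugate pair |z|^2 = z * conj(z) = (product of roots) = c/a = 1/(1.033) = 0.968054, so |z| = sqrt(0.968054) = 0.9839 for both roots.
Moduli of all roots: 0.9839, 0.9839.
All moduli strictly greater than 1? No.
Verdict: Not invertible.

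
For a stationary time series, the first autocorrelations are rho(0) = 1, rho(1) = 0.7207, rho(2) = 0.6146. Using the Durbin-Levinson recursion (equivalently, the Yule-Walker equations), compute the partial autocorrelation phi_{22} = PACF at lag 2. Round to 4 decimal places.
\phi_{22} = 0.1981

The PACF at lag k is phi_{kk}, the last component of the solution
to the Yule-Walker system G_k phi = r_k where
  (G_k)_{ij} = rho(|i - j|), (r_k)_i = rho(i), i,j = 1..k.
Equivalently, Durbin-Levinson gives phi_{kk} iteratively:
  phi_{11} = rho(1)
  phi_{kk} = [rho(k) - sum_{j=1..k-1} phi_{k-1,j} rho(k-j)]
            / [1 - sum_{j=1..k-1} phi_{k-1,j} rho(j)],
  phi_{k,j} = phi_{k-1,j} - phi_{kk} phi_{k-1,k-j},  j = 1..k-1.
Step k = 1:
  phi_11 = rho(1) = 0.7207.
Step k = 2:
  phi_22 = [rho(2) - phi_11 rho(1)] / [1 - phi_11 rho(1)] = [0.6146 - (0.7207)(0.7207)] / [1 - (0.7207)(0.7207)]
         = 0.09519151 / 0.48059151 = 0.1981.
Therefore phi_{22} = 0.1981.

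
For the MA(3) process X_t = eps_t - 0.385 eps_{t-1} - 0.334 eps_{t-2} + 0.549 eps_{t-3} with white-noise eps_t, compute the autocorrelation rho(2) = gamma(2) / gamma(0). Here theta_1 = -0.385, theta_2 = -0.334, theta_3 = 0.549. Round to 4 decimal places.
\rho(2) = -0.3493

For an MA(q) process with theta_0 = 1, the autocovariance is
  gamma(k) = sigma^2 * sum_{i=0..q-k} theta_i * theta_{i+k},
and rho(k) = gamma(k) / gamma(0). Sigma^2 cancels.
  numerator   = (1)*(-0.334) + (-0.385)*(0.549) = -0.545365.
  denominator = (1)^2 + (-0.385)^2 + (-0.334)^2 + (0.549)^2 = 1.561182.
  rho(2) = -0.545365 / 1.561182 = -0.3493.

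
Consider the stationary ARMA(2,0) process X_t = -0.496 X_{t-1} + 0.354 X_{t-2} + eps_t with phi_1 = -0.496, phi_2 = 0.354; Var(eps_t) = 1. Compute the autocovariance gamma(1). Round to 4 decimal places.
\gamma(1) = -2.1385

Multiply the model equation by X_{t-k} and take expectations. With theta_0 = psi_0 = 1 and psi_j the MA(infinity) weights, this gives
  gamma(k) - sum_i phi_i gamma(k-i) = c_k,
  c_k = sigma^2 * sum_{j=k..q} theta_j psi_{j-k}   (c_k = 0 for k > q),
using gamma(-m) = gamma(m).
Pure AR (q = 0): c_0 = sigma^2 = 1, c_k = 0 for k >= 1.
Equations for k = 0, 1, 2 (AR order 2, c_2 = 0):
  (E0) gamma(0) = phi_1 gamma(1) + phi_2 gamma(2) + c_0
  (E1) gamma(1) = phi_1 gamma(0) + phi_2 gamma(1) + c_1
  (E2) gamma(2) = phi_1 gamma(1) + phi_2 gamma(0)
From (E1): gamma(1) = A gamma(0) + B with
  A = phi_1 / (1 - phi_2) = -0.496 / 0.646 = -0.767802,   B = c_1 / (1 - phi_2) = 0 / 0.646 = 0.
Insert (E2) into (E0): gamma(0) (1 - phi_2^2) = phi_1 (1 + phi_2) gamma(1) + c_0.
  phi_1 (1 + phi_2) = (-0.496)(1.354) = -0.671584,   1 - phi_2^2 = 0.874684.
Replace gamma(1) by A gamma(0) + B and collect gamma(0):
  gamma(0) [0.874684 - (-0.671584)(-0.767802)] = c_0 = 1
  gamma(0) * 0.359041 = 1
  gamma(0) = 1 / 0.359041 = 2.785201.
  gamma(1) = A gamma(0) = (-0.767802)(2.785201) = -2.138482.
Therefore gamma(1) = -2.1385 (to 4 decimal places).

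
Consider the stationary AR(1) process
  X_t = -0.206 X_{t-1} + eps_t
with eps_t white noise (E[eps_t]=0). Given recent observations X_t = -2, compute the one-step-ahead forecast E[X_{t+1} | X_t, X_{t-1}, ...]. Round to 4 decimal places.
E[X_{t+1} \mid \mathcal F_t] = 0.4120

For an AR(p) model X_t = c + sum_i phi_i X_{t-i} + eps_t, the
one-step-ahead conditional mean is
  E[X_{t+1} | X_t, ...] = c + sum_i phi_i X_{t+1-i}.
Substitute known values:
  E[X_{t+1} | ...] = (-0.206) * (-2)
                   = 0.4120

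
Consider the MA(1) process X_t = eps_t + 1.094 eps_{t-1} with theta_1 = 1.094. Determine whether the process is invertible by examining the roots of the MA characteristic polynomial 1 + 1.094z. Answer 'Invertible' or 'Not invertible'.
\text{Not invertible}

The MA(q) characteristic polynomial is P(z) = 1 + 1.094z.
Invertibility requires all roots to lie outside the unit circle, i.e. |z| > 1 for every root.
This is linear in z: 1 + (1.094) z = 0  =>  z = -1/(1.094) = -0.914077,  |z| = 0.914077.
Moduli of all roots: 0.9141.
All moduli strictly greater than 1? No.
Verdict: Not invertible.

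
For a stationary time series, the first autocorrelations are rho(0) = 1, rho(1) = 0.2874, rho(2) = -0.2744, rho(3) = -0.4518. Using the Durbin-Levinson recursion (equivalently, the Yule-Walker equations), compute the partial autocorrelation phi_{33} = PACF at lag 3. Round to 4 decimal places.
\phi_{33} = -0.2960

The PACF at lag k is phi_{kk}, the last component of the solution
to the Yule-Walker system G_k phi = r_k where
  (G_k)_{ij} = rho(|i - j|), (r_k)_i = rho(i), i,j = 1..k.
Equivalently, Durbin-Levinson gives phi_{kk} iteratively:
  phi_{11} = rho(1)
  phi_{kk} = [rho(k) - sum_{j=1..k-1} phi_{k-1,j} rho(k-j)]
            / [1 - sum_{j=1..k-1} phi_{k-1,j} rho(j)],
  phi_{k,j} = phi_{k-1,j} - phi_{kk} phi_{k-1,k-j},  j = 1..k-1.
Step k = 1:
  phi_11 = rho(1) = 0.2874.
Step k = 2:
  phi_22 = [rho(2) - phi_11 rho(1)] / [1 - phi_11 rho(1)] = [-0.2744 - (0.2874)(0.2874)] / [1 - (0.2874)(0.2874)]
         = -0.35699876 / 0.91740124 = -0.389141.
  Update: phi_21 = phi_11 - phi_22 phi_11 = 0.2874 - (-0.389141)(0.2874) = 0.399239.
Step k = 3:
  phi_33 = [rho(3) - phi_21 rho(2) - phi_22 rho(1)] / [1 - phi_21 rho(1) - phi_22 rho(2)]
    numerator   = -0.4518 - (0.399239)(-0.2744) - (-0.389141)(0.2874) = -0.23040953
    denominator = 1 - (0.399239)(0.2874) - (-0.389141)(-0.2744) = 0.77847826
  phi_33 = -0.23040953 / 0.77847826 = -0.296.
Therefore phi_{33} = -0.2960.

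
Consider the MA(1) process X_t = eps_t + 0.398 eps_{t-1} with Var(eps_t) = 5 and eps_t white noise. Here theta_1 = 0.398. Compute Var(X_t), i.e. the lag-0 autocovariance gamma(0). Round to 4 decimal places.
\gamma(0) = 5.7920

For an MA(q) process X_t = eps_t + sum_i theta_i eps_{t-i} with
Var(eps_t) = sigma^2, the variance is
  gamma(0) = sigma^2 * (1 + sum_i theta_i^2).
  sum_i theta_i^2 = (0.398)^2 = 0.158404.
  gamma(0) = 5 * (1 + 0.158404) = 5 * 1.158404 = 5.79202, which rounds to 5.7920.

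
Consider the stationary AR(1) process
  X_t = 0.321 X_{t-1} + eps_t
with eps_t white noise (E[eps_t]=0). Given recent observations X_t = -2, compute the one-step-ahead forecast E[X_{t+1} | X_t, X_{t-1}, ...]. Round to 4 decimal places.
E[X_{t+1} \mid \mathcal F_t] = -0.6420

For an AR(p) model X_t = c + sum_i phi_i X_{t-i} + eps_t, the
one-step-ahead conditional mean is
  E[X_{t+1} | X_t, ...] = c + sum_i phi_i X_{t+1-i}.
Substitute known values:
  E[X_{t+1} | ...] = (0.321) * (-2)
                   = -0.6420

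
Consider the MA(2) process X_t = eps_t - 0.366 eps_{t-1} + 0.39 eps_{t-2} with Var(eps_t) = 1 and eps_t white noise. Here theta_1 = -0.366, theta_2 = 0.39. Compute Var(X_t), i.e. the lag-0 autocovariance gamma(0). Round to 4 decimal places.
\gamma(0) = 1.2861

For an MA(q) process X_t = eps_t + sum_i theta_i eps_{t-i} with
Var(eps_t) = sigma^2, the variance is
  gamma(0) = sigma^2 * (1 + sum_i theta_i^2).
  sum_i theta_i^2 = (-0.366)^2 + (0.39)^2 = 0.133956 + 0.1521 = 0.286056.
  gamma(0) = 1 * (1 + 0.286056) = 1 * 1.286056 = 1.286056, which rounds to 1.2861.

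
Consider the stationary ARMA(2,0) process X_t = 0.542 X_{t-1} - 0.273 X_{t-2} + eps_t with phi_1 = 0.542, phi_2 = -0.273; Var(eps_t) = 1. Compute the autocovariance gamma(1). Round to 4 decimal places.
\gamma(1) = 0.5619

Multiply the model equation by X_{t-k} and take expectations. With theta_0 = psi_0 = 1 and psi_j the MA(infinity) weights, this gives
  gamma(k) - sum_i phi_i gamma(k-i) = c_k,
  c_k = sigma^2 * sum_{j=k..q} theta_j psi_{j-k}   (c_k = 0 for k > q),
using gamma(-m) = gamma(m).
Pure AR (q = 0): c_0 = sigma^2 = 1, c_k = 0 for k >= 1.
Equations for k = 0, 1, 2 (AR order 2, c_2 = 0):
  (E0) gamma(0) = phi_1 gamma(1) + phi_2 gamma(2) + c_0
  (E1) gamma(1) = phi_1 gamma(0) + phi_2 gamma(1) + c_1
  (E2) gamma(2) = phi_1 gamma(1) + phi_2 gamma(0)
From (E1): gamma(1) = A gamma(0) + B with
  A = phi_1 / (1 - phi_2) = 0.542 / 1.273 = 0.425766,   B = c_1 / (1 - phi_2) = 0 / 1.273 = 0.
Insert (E2) into (E0): gamma(0) (1 - phi_2^2) = phi_1 (1 + phi_2) gamma(1) + c_0.
  phi_1 (1 + phi_2) = (0.542)(0.727) = 0.394034,   1 - phi_2^2 = 0.925471.
Replace gamma(1) by A gamma(0) + B and collect gamma(0):
  gamma(0) [0.925471 - (0.394034)(0.425766)] = c_0 = 1
  gamma(0) * 0.757705 = 1
  gamma(0) = 1 / 0.757705 = 1.319775.
  gamma(1) = A gamma(0) = (0.425766)(1.319775) = 0.561915.
Therefore gamma(1) = 0.5619 (to 4 decimal places).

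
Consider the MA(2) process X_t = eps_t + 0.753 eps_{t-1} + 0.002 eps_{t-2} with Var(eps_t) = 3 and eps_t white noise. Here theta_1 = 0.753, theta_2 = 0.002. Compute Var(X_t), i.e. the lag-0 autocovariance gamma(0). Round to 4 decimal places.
\gamma(0) = 4.7010

For an MA(q) process X_t = eps_t + sum_i theta_i eps_{t-i} with
Var(eps_t) = sigma^2, the variance is
  gamma(0) = sigma^2 * (1 + sum_i theta_i^2).
  sum_i theta_i^2 = (0.753)^2 + (0.002)^2 = 0.567009 + 0.000004 = 0.567013.
  gamma(0) = 3 * (1 + 0.567013) = 3 * 1.567013 = 4.701039, which rounds to 4.7010.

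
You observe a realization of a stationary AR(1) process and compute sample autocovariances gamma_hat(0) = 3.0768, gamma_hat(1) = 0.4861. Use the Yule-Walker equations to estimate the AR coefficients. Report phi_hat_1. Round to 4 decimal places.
\hat\phi_{1} = 0.1580

The Yule-Walker equations for an AR(p) process read, in matrix form,
  Gamma_p phi = r_p,   with   (Gamma_p)_{ij} = gamma(|i - j|),
                       (r_p)_i = gamma(i),   i,j = 1..p.
Substitute the sample gammas (Toeplitz matrix and right-hand side of size 1):
  Gamma_p = [[3.0768]]
  r_p     = [0.4861]
With p = 1 this is the single equation gamma(0) phi_1 = gamma(1):
  phi_hat_1 = gamma(1) / gamma(0) = 0.4861 / 3.0768 = 0.1580.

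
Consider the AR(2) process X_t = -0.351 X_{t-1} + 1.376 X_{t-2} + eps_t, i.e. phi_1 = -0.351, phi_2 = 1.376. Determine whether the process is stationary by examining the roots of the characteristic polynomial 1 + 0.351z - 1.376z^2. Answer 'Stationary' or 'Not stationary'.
\text{Not stationary}

The AR(p) characteristic polynomial is P(z) = 1 + 0.351z - 1.376z^2.
Stationarity requires all roots to lie outside the unit circle, i.e. |z| > 1 for every root.
Set 1 + (0.351) z + (-1.376) z^2 = 0, i.e. a z^2 + b z + c = 0 with a = -1.376, b = 0.351, c = 1.
Discriminant D = b^2 - 4ac = (0.351)^2 - 4*(-1.376)*1 = 0.123201 - (-5.504) = 5.627201.
D >= 0, so the roots are real: z = (-b +/- sqrt(D)) / (2a) = (-0.351 +/- 2.372172) / (-2.752).
  z_1 = (-0.351 + 2.372172) / (-2.752) = -0.7344,   |z_1| = 0.7344.
  z_2 = (-0.351 - 2.372172) / (-2.752) = 0.9895,   |z_2| = 0.9895.
Moduli of all roots: 0.7344, 0.9895.
All moduli strictly greater than 1? No.
Verdict: Not stationary.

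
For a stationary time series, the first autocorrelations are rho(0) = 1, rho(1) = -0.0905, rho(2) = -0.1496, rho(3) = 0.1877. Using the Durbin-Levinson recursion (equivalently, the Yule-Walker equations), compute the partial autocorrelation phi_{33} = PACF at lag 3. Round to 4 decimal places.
\phi_{33} = 0.1630

The PACF at lag k is phi_{kk}, the last component of the solution
to the Yule-Walker system G_k phi = r_k where
  (G_k)_{ij} = rho(|i - j|), (r_k)_i = rho(i), i,j = 1..k.
Equivalently, Durbin-Levinson gives phi_{kk} iteratively:
  phi_{11} = rho(1)
  phi_{kk} = [rho(k) - sum_{j=1..k-1} phi_{k-1,j} rho(k-j)]
            / [1 - sum_{j=1..k-1} phi_{k-1,j} rho(j)],
  phi_{k,j} = phi_{k-1,j} - phi_{kk} phi_{k-1,k-j},  j = 1..k-1.
Step k = 1:
  phi_11 = rho(1) = -0.0905.
Step k = 2:
  phi_22 = [rho(2) - phi_11 rho(1)] / [1 - phi_11 rho(1)] = [-0.1496 - (-0.0905)(-0.0905)] / [1 - (-0.0905)(-0.0905)]
         = -0.15779025 / 0.99180975 = -0.159093.
  Update: phi_21 = phi_11 - phi_22 phi_11 = -0.0905 - (-0.159093)(-0.0905) = -0.104898.
Step k = 3:
  phi_33 = [rho(3) - phi_21 rho(2) - phi_22 rho(1)] / [1 - phi_21 rho(1) - phi_22 rho(2)]
    numerator   = 0.1877 - (-0.104898)(-0.1496) - (-0.159093)(-0.0905) = 0.15760933
    denominator = 1 - (-0.104898)(-0.0905) - (-0.159093)(-0.1496) = 0.96670638
  phi_33 = 0.15760933 / 0.96670638 = 0.163.
Therefore phi_{33} = 0.1630.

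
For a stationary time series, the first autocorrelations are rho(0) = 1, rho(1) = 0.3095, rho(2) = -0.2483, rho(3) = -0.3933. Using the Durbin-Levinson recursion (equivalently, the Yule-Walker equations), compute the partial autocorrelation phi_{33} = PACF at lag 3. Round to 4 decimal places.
\phi_{33} = -0.2191

The PACF at lag k is phi_{kk}, the last component of the solution
to the Yule-Walker system G_k phi = r_k where
  (G_k)_{ij} = rho(|i - j|), (r_k)_i = rho(i), i,j = 1..k.
Equivalently, Durbin-Levinson gives phi_{kk} iteratively:
  phi_{11} = rho(1)
  phi_{kk} = [rho(k) - sum_{j=1..k-1} phi_{k-1,j} rho(k-j)]
            / [1 - sum_{j=1..k-1} phi_{k-1,j} rho(j)],
  phi_{k,j} = phi_{k-1,j} - phi_{kk} phi_{k-1,k-j},  j = 1..k-1.
Step k = 1:
  phi_11 = rho(1) = 0.3095.
Step k = 2:
  phi_22 = [rho(2) - phi_11 rho(1)] / [1 - phi_11 rho(1)] = [-0.2483 - (0.3095)(0.3095)] / [1 - (0.3095)(0.3095)]
         = -0.34409025 / 0.90420975 = -0.380543.
  Update: phi_21 = phi_11 - phi_22 phi_11 = 0.3095 - (-0.380543)(0.3095) = 0.427278.
Step k = 3:
  phi_33 = [rho(3) - phi_21 rho(2) - phi_22 rho(1)] / [1 - phi_21 rho(1) - phi_22 rho(2)]
    numerator   = -0.3933 - (0.427278)(-0.2483) - (-0.380543)(0.3095) = -0.16942899
    denominator = 1 - (0.427278)(0.3095) - (-0.380543)(-0.2483) = 0.77326878
  phi_33 = -0.16942899 / 0.77326878 = -0.2191.
Therefore phi_{33} = -0.2191.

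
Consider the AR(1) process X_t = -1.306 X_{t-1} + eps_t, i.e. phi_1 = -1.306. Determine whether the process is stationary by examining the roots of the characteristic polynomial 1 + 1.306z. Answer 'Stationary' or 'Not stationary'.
\text{Not stationary}

The AR(p) characteristic polynomial is P(z) = 1 + 1.306z.
Stationarity requires all roots to lie outside the unit circle, i.e. |z| > 1 for every root.
This is linear in z: 1 + (1.306) z = 0  =>  z = -1/(1.306) = -0.765697,  |z| = 0.765697.
Moduli of all roots: 0.7657.
All moduli strictly greater than 1? No.
Verdict: Not stationary.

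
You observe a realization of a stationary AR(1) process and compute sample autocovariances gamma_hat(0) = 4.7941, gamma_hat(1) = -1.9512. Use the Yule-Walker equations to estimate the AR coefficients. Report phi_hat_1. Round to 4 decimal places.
\hat\phi_{1} = -0.4070

The Yule-Walker equations for an AR(p) process read, in matrix form,
  Gamma_p phi = r_p,   with   (Gamma_p)_{ij} = gamma(|i - j|),
                       (r_p)_i = gamma(i),   i,j = 1..p.
Substitute the sample gammas (Toeplitz matrix and right-hand side of size 1):
  Gamma_p = [[4.7941]]
  r_p     = [-1.9512]
With p = 1 this is the single equation gamma(0) phi_1 = gamma(1):
  phi_hat_1 = gamma(1) / gamma(0) = -1.9512 / 4.7941 = -0.4070.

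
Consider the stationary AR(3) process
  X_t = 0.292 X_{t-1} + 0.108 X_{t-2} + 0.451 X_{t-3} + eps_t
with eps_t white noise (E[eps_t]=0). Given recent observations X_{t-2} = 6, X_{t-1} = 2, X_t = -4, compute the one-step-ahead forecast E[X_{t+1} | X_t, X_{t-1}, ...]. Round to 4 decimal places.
E[X_{t+1} \mid \mathcal F_t] = 1.7540

For an AR(p) model X_t = c + sum_i phi_i X_{t-i} + eps_t, the
one-step-ahead conditional mean is
  E[X_{t+1} | X_t, ...] = c + sum_i phi_i X_{t+1-i}.
Substitute known values:
  E[X_{t+1} | ...] = (0.292) * (-4) + (0.108) * (2) + (0.451) * (6)
                   = 1.7540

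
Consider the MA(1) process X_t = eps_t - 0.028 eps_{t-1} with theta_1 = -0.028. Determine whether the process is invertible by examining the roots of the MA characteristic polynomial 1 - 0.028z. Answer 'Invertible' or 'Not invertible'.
\text{Invertible}

The MA(q) characteristic polynomial is P(z) = 1 - 0.028z.
Invertibility requires all roots to lie outside the unit circle, i.e. |z| > 1 for every root.
This is linear in z: 1 + (-0.028) z = 0  =>  z = -1/(-0.028) = 35.714286,  |z| = 35.714286.
Moduli of all roots: 35.7143.
All moduli strictly greater than 1? Yes.
Verdict: Invertible.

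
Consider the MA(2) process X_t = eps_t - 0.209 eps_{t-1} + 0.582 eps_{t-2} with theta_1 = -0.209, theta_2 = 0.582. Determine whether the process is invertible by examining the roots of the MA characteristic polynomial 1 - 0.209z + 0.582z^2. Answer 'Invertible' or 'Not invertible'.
\text{Invertible}

The MA(q) characteristic polynomial is P(z) = 1 - 0.209z + 0.582z^2.
Invertibility requires all roots to lie outside the unit circle, i.e. |z| > 1 for every root.
Set 1 + (-0.209) z + (0.582) z^2 = 0, i.e. a z^2 + b z + c = 0 with a = 0.582, b = -0.209, c = 1.
Discriminant D = b^2 - 4ac = (-0.209)^2 - 4*(0.582)*1 = 0.043681 - (2.328) = -2.284319.
D < 0, so the roots are the complex-conjugate pair z = (-b +/- i sqrt(-D)) / (2a) = 0.1796 +/- 1.2985i.
For a conjugate pair |z|^2 = z * conj(z) = (product of roots) = c/a = 1/(0.582) = 1.718213, so |z| = sqrt(1.718213) = 1.3108 for both roots.
Moduli of all roots: 1.3108, 1.3108.
All moduli strictly greater than 1? Yes.
Verdict: Invertible.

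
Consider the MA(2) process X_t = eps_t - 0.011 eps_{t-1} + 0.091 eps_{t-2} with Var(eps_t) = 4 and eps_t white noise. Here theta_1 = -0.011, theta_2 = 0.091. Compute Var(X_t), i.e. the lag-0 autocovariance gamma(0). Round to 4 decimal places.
\gamma(0) = 4.0336

For an MA(q) process X_t = eps_t + sum_i theta_i eps_{t-i} with
Var(eps_t) = sigma^2, the variance is
  gamma(0) = sigma^2 * (1 + sum_i theta_i^2).
  sum_i theta_i^2 = (-0.011)^2 + (0.091)^2 = 0.000121 + 0.008281 = 0.008402.
  gamma(0) = 4 * (1 + 0.008402) = 4 * 1.008402 = 4.033608, which rounds to 4.0336.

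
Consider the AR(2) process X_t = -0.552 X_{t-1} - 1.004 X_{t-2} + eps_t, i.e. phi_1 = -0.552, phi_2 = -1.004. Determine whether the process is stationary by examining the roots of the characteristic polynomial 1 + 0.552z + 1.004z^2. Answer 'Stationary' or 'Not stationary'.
\text{Not stationary}

The AR(p) characteristic polynomial is P(z) = 1 + 0.552z + 1.004z^2.
Stationarity requires all roots to lie outside the unit circle, i.e. |z| > 1 for every root.
Set 1 + (0.552) z + (1.004) z^2 = 0, i.e. a z^2 + b z + c = 0 with a = 1.004, b = 0.552, c = 1.
Discriminant D = b^2 - 4ac = (0.552)^2 - 4*(1.004)*1 = 0.304704 - (4.016) = -3.711296.
D < 0, so the roots are the complex-conjugate pair z = (-b +/- i sqrt(-D)) / (2a) = -0.2749 +/- 0.9594i.
For a conjugate pair |z|^2 = z * conj(z) = (product of roots) = c/a = 1/(1.004) = 0.996016, so |z| = sqrt(0.996016) = 0.998 for both roots.
Moduli of all roots: 0.9980, 0.9980.
All moduli strictly greater than 1? No.
Verdict: Not stationary.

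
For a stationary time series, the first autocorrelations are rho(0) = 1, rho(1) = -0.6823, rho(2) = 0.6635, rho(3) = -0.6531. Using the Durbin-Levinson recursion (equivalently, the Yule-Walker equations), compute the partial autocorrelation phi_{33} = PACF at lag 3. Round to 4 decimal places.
\phi_{33} = -0.2501

The PACF at lag k is phi_{kk}, the last component of the solution
to the Yule-Walker system G_k phi = r_k where
  (G_k)_{ij} = rho(|i - j|), (r_k)_i = rho(i), i,j = 1..k.
Equivalently, Durbin-Levinson gives phi_{kk} iteratively:
  phi_{11} = rho(1)
  phi_{kk} = [rho(k) - sum_{j=1..k-1} phi_{k-1,j} rho(k-j)]
            / [1 - sum_{j=1..k-1} phi_{k-1,j} rho(j)],
  phi_{k,j} = phi_{k-1,j} - phi_{kk} phi_{k-1,k-j},  j = 1..k-1.
Step k = 1:
  phi_11 = rho(1) = -0.6823.
Step k = 2:
  phi_22 = [rho(2) - phi_11 rho(1)] / [1 - phi_11 rho(1)] = [0.6635 - (-0.6823)(-0.6823)] / [1 - (-0.6823)(-0.6823)]
         = 0.19796671 / 0.53446671 = 0.3704.
  Update: phi_21 = phi_11 - phi_22 phi_11 = -0.6823 - (0.3704)(-0.6823) = -0.429576.
Step k = 3:
  phi_33 = [rho(3) - phi_21 rho(2) - phi_22 rho(1)] / [1 - phi_21 rho(1) - phi_22 rho(2)]
    numerator   = -0.6531 - (-0.429576)(0.6635) - (0.3704)(-0.6823) = -0.11535225
    denominator = 1 - (-0.429576)(-0.6823) - (0.3704)(0.6635) = 0.46113975
  phi_33 = -0.11535225 / 0.46113975 = -0.2501.
Therefore phi_{33} = -0.2501.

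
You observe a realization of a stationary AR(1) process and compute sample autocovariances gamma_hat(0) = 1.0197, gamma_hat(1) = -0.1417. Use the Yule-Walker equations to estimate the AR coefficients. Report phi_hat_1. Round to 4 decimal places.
\hat\phi_{1} = -0.1390

The Yule-Walker equations for an AR(p) process read, in matrix form,
  Gamma_p phi = r_p,   with   (Gamma_p)_{ij} = gamma(|i - j|),
                       (r_p)_i = gamma(i),   i,j = 1..p.
Substitute the sample gammas (Toeplitz matrix and right-hand side of size 1):
  Gamma_p = [[1.0197]]
  r_p     = [-0.1417]
With p = 1 this is the single equation gamma(0) phi_1 = gamma(1):
  phi_hat_1 = gamma(1) / gamma(0) = -0.1417 / 1.0197 = -0.1390.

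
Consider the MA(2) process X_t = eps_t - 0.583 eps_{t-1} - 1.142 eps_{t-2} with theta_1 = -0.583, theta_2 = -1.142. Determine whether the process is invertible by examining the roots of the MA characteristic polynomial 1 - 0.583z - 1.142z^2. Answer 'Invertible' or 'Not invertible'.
\text{Not invertible}

The MA(q) characteristic polynomial is P(z) = 1 - 0.583z - 1.142z^2.
Invertibility requires all roots to lie outside the unit circle, i.e. |z| > 1 for every root.
Set 1 + (-0.583) z + (-1.142) z^2 = 0, i.e. a z^2 + b z + c = 0 with a = -1.142, b = -0.583, c = 1.
Discriminant D = b^2 - 4ac = (-0.583)^2 - 4*(-1.142)*1 = 0.339889 - (-4.568) = 4.907889.
D >= 0, so the roots are real: z = (-b +/- sqrt(D)) / (2a) = (0.583 +/- 2.215376) / (-2.284).
  z_1 = (0.583 + 2.215376) / (-2.284) = -1.2252,   |z_1| = 1.2252.
  z_2 = (0.583 - 2.215376) / (-2.284) = 0.7147,   |z_2| = 0.7147.
Moduli of all roots: 1.2252, 0.7147.
All moduli strictly greater than 1? No.
Verdict: Not invertible.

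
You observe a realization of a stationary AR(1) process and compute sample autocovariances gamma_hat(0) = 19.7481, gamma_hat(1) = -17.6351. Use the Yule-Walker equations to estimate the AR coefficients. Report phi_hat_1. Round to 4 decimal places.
\hat\phi_{1} = -0.8930

The Yule-Walker equations for an AR(p) process read, in matrix form,
  Gamma_p phi = r_p,   with   (Gamma_p)_{ij} = gamma(|i - j|),
                       (r_p)_i = gamma(i),   i,j = 1..p.
Substitute the sample gammas (Toeplitz matrix and right-hand side of size 1):
  Gamma_p = [[19.7481]]
  r_p     = [-17.6351]
With p = 1 this is the single equation gamma(0) phi_1 = gamma(1):
  phi_hat_1 = gamma(1) / gamma(0) = -17.6351 / 19.7481 = -0.8930.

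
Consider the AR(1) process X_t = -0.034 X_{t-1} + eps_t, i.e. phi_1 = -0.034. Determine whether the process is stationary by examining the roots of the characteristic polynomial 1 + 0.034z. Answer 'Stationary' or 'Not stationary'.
\text{Stationary}

The AR(p) characteristic polynomial is P(z) = 1 + 0.034z.
Stationarity requires all roots to lie outside the unit circle, i.e. |z| > 1 for every root.
This is linear in z: 1 + (0.034) z = 0  =>  z = -1/(0.034) = -29.411765,  |z| = 29.411765.
Moduli of all roots: 29.4118.
All moduli strictly greater than 1? Yes.
Verdict: Stationary.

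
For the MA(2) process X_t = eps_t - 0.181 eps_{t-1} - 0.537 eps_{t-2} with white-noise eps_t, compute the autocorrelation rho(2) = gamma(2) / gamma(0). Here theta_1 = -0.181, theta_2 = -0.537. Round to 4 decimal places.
\rho(2) = -0.4065

For an MA(q) process with theta_0 = 1, the autocovariance is
  gamma(k) = sigma^2 * sum_{i=0..q-k} theta_i * theta_{i+k},
and rho(k) = gamma(k) / gamma(0). Sigma^2 cancels.
  numerator   = (1)*(-0.537) = -0.537.
  denominator = (1)^2 + (-0.181)^2 + (-0.537)^2 = 1.32113.
  rho(2) = -0.537 / 1.32113 = -0.4065.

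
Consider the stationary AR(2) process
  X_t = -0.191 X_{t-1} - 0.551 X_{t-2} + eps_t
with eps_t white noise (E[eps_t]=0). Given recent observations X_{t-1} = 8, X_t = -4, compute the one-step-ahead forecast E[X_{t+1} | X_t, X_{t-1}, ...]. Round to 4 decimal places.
E[X_{t+1} \mid \mathcal F_t] = -3.6440

For an AR(p) model X_t = c + sum_i phi_i X_{t-i} + eps_t, the
one-step-ahead conditional mean is
  E[X_{t+1} | X_t, ...] = c + sum_i phi_i X_{t+1-i}.
Substitute known values:
  E[X_{t+1} | ...] = (-0.191) * (-4) + (-0.551) * (8)
                   = -3.6440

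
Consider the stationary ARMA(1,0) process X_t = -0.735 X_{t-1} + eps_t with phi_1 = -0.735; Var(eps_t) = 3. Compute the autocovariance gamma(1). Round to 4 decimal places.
\gamma(1) = -4.7958

Multiply the model equation by X_{t-k} and take expectations. With theta_0 = psi_0 = 1 and psi_j the MA(infinity) weights, this gives
  gamma(k) - sum_i phi_i gamma(k-i) = c_k,
  c_k = sigma^2 * sum_{j=k..q} theta_j psi_{j-k}   (c_k = 0 for k > q),
using gamma(-m) = gamma(m).
Pure AR (q = 0): c_0 = sigma^2 = 3, c_k = 0 for k >= 1.
Equations for k = 0 and k = 1 (AR order 1):
  gamma(0) = phi_1 gamma(1) + c_0
  gamma(1) = phi_1 gamma(0) + c_1
Substituting the second into the first: gamma(0) (1 - phi_1^2) = c_0 + phi_1 c_1, so
  gamma(0) = c_0 / (1 - phi_1^2) = 3 / (1 - (-0.735)^2) = 3 / 0.459775 = 6.524931.
  gamma(1) = phi_1 gamma(0) = (-0.735)(6.524931) = -4.795824.
Therefore gamma(1) = -4.7958 (to 4 decimal places).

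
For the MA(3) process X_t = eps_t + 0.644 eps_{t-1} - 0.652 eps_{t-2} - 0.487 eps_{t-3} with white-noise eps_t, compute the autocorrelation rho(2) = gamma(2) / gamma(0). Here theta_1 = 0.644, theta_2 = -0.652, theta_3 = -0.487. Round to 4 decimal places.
\rho(2) = -0.4649

For an MA(q) process with theta_0 = 1, the autocovariance is
  gamma(k) = sigma^2 * sum_{i=0..q-k} theta_i * theta_{i+k},
and rho(k) = gamma(k) / gamma(0). Sigma^2 cancels.
  numerator   = (1)*(-0.652) + (0.644)*(-0.487) = -0.965628.
  denominator = (1)^2 + (0.644)^2 + (-0.652)^2 + (-0.487)^2 = 2.077009.
  rho(2) = -0.965628 / 2.077009 = -0.4649.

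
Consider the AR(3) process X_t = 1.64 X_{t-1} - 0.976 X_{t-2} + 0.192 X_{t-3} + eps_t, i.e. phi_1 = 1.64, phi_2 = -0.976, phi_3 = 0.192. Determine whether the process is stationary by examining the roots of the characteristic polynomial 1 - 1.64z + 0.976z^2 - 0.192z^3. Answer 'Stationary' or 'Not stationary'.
\text{Stationary}

The AR(p) characteristic polynomial is P(z) = 1 - 1.64z + 0.976z^2 - 0.192z^3.
Stationarity requires all roots to lie outside the unit circle, i.e. |z| > 1 for every root.
Degree 3: look for a simple real root z0 first, then factor out (1 - z/z0) and solve the remaining quadratic.
Testing z0 = 2.5: P(2.5) = 1 + (-1.64)(2.5) + (0.976)(2.5)^2 + (-0.192)(2.5)^3
  = 1 + (-4.1) + (6.1) + (-3) = 0.  So z_0 = 2.5 is a root, |z_0| = 2.5.
Divide out the factor (1 - 0.4 z) = (1 - z/z0) (since 1/z0 = 0.4):
  P(z) = (1 - 0.4 z)(1 + (-1.24) z + (0.48) z^2)
  [check: z-coef -1.24 - (0.4) = -1.64; z^2-coef 0.48 - (0.4)(-1.24) = 0.976; z^3-coef -(0.4)(0.48) = -0.192.]
Remaining roots from the quadratic factor 1 + (-1.24) z + (0.48) z^2:
  Set 1 + (-1.24) z + (0.48) z^2 = 0, i.e. a z^2 + b z + c = 0 with a = 0.48, b = -1.24, c = 1.
  Discriminant D = b^2 - 4ac = (-1.24)^2 - 4*(0.48)*1 = 1.5376 - (1.92) = -0.3824.
  D < 0, so the roots are the complex-conjugate pair z = (-b +/- i sqrt(-D)) / (2a) = 1.2917 +/- 0.6442i.
  For a conjugate pair |z|^2 = z * conj(z) = (product of roots) = c/a = 1/(0.48) = 2.083333, so |z| = sqrt(2.083333) = 1.4434 for both roots.
Moduli of all roots: 2.5000, 1.4434, 1.4434.
All moduli strictly greater than 1? Yes.
Verdict: Stationary.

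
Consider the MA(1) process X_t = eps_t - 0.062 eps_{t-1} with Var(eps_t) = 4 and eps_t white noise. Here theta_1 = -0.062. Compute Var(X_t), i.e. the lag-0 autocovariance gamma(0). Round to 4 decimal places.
\gamma(0) = 4.0154

For an MA(q) process X_t = eps_t + sum_i theta_i eps_{t-i} with
Var(eps_t) = sigma^2, the variance is
  gamma(0) = sigma^2 * (1 + sum_i theta_i^2).
  sum_i theta_i^2 = (-0.062)^2 = 0.003844.
  gamma(0) = 4 * (1 + 0.003844) = 4 * 1.003844 = 4.015376, which rounds to 4.0154.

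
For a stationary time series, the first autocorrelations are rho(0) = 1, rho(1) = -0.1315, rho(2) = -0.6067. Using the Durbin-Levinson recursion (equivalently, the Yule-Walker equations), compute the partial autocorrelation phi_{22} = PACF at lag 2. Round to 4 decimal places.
\phi_{22} = -0.6350

The PACF at lag k is phi_{kk}, the last component of the solution
to the Yule-Walker system G_k phi = r_k where
  (G_k)_{ij} = rho(|i - j|), (r_k)_i = rho(i), i,j = 1..k.
Equivalently, Durbin-Levinson gives phi_{kk} iteratively:
  phi_{11} = rho(1)
  phi_{kk} = [rho(k) - sum_{j=1..k-1} phi_{k-1,j} rho(k-j)]
            / [1 - sum_{j=1..k-1} phi_{k-1,j} rho(j)],
  phi_{k,j} = phi_{k-1,j} - phi_{kk} phi_{k-1,k-j},  j = 1..k-1.
Step k = 1:
  phi_11 = rho(1) = -0.1315.
Step k = 2:
  phi_22 = [rho(2) - phi_11 rho(1)] / [1 - phi_11 rho(1)] = [-0.6067 - (-0.1315)(-0.1315)] / [1 - (-0.1315)(-0.1315)]
         = -0.62399225 / 0.98270775 = -0.635.
Therefore phi_{22} = -0.6350.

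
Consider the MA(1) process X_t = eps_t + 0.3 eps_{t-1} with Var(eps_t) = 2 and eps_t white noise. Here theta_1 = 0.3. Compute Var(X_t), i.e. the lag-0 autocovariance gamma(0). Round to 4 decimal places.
\gamma(0) = 2.1800

For an MA(q) process X_t = eps_t + sum_i theta_i eps_{t-i} with
Var(eps_t) = sigma^2, the variance is
  gamma(0) = sigma^2 * (1 + sum_i theta_i^2).
  sum_i theta_i^2 = (0.3)^2 = 0.09.
  gamma(0) = 2 * (1 + 0.09) = 2 * 1.09 = 2.18, which rounds to 2.1800.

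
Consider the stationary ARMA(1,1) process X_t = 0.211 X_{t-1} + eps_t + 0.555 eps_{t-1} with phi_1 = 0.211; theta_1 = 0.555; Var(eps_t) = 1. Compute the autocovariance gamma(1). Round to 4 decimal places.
\gamma(1) = 0.8956

Multiply the model equation by X_{t-k} and take expectations. With theta_0 = psi_0 = 1 and psi_j the MA(infinity) weights, this gives
  gamma(k) - sum_i phi_i gamma(k-i) = c_k,
  c_k = sigma^2 * sum_{j=k..q} theta_j psi_{j-k}   (c_k = 0 for k > q),
using gamma(-m) = gamma(m).
psi-weights needed (psi_j = theta_j + sum_i phi_i psi_{j-i}):
  psi_1 = theta_1 + phi_1 = 0.555 + (0.211) = 0.766
Right-hand sides:
  c_0 = sigma^2 (1 + theta_1 psi_1) = 1 * (1 + (0.555)(0.766)) = 1 * 1.42513 = 1.42513
  c_1 = sigma^2 theta_1 = 1 * (0.555) = 0.555
  c_2 = 0
Equations for k = 0 and k = 1 (AR order 1):
  gamma(0) = phi_1 gamma(1) + c_0
  gamma(1) = phi_1 gamma(0) + c_1
Substituting the second into the first: gamma(0) (1 - phi_1^2) = c_0 + phi_1 c_1, so
  gamma(0) = (c_0 + phi_1 c_1) / (1 - phi_1^2) = (1.42513 + (0.211)(0.555)) / (1 - (0.211)^2) = 1.542235 / 0.955479 = 1.614096.
  gamma(1) = phi_1 gamma(0) + c_1 = (0.211)(1.614096) + (0.555) = 0.895574.
Therefore gamma(1) = 0.8956 (to 4 decimal places).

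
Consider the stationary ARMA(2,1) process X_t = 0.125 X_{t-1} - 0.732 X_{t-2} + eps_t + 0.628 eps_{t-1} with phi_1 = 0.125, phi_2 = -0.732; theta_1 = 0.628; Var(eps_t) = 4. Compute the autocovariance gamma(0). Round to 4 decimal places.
\gamma(0) = 12.8641

Multiply the model equation by X_{t-k} and take expectations. With theta_0 = psi_0 = 1 and psi_j the MA(infinity) weights, this gives
  gamma(k) - sum_i phi_i gamma(k-i) = c_k,
  c_k = sigma^2 * sum_{j=k..q} theta_j psi_{j-k}   (c_k = 0 for k > q),
using gamma(-m) = gamma(m).
psi-weights needed (psi_j = theta_j + sum_i phi_i psi_{j-i}):
  psi_1 = theta_1 + phi_1 = 0.628 + (0.125) = 0.753
Right-hand sides:
  c_0 = sigma^2 (1 + theta_1 psi_1) = 4 * (1 + (0.628)(0.753)) = 4 * 1.472884 = 5.891536
  c_1 = sigma^2 theta_1 = 4 * (0.628) = 2.512
  c_2 = 0
Equations for k = 0, 1, 2 (AR order 2, c_2 = 0):
  (E0) gamma(0) = phi_1 gamma(1) + phi_2 gamma(2) + c_0
  (E1) gamma(1) = phi_1 gamma(0) + phi_2 gamma(1) + c_1
  (E2) gamma(2) = phi_1 gamma(1) + phi_2 gamma(0)
From (E1): gamma(1) = A gamma(0) + B with
  A = phi_1 / (1 - phi_2) = 0.125 / 1.732 = 0.072171,   B = c_1 / (1 - phi_2) = 2.512 / 1.732 = 1.450346.
Insert (E2) into (E0): gamma(0) (1 - phi_2^2) = phi_1 (1 + phi_2) gamma(1) + c_0.
  phi_1 (1 + phi_2) = (0.125)(0.268) = 0.0335,   1 - phi_2^2 = 0.464176.
Replace gamma(1) by A gamma(0) + B and collect gamma(0):
  gamma(0) [0.464176 - (0.0335)(0.072171)] = (0.0335)(1.450346) + 5.891536
  gamma(0) * 0.461758 = 5.940123
  gamma(0) = 5.940123 / 0.461758 = 12.864139.
Therefore gamma(0) = 12.8641 (to 4 decimal places).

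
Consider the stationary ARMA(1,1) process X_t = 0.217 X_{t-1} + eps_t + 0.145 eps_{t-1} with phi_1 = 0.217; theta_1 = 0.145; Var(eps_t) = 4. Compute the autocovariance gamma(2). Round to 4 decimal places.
\gamma(2) = 0.3401

Multiply the model equation by X_{t-k} and take expectations. With theta_0 = psi_0 = 1 and psi_j the MA(infinity) weights, this gives
  gamma(k) - sum_i phi_i gamma(k-i) = c_k,
  c_k = sigma^2 * sum_{j=k..q} theta_j psi_{j-k}   (c_k = 0 for k > q),
using gamma(-m) = gamma(m).
psi-weights needed (psi_j = theta_j + sum_i phi_i psi_{j-i}):
  psi_1 = theta_1 + phi_1 = 0.145 + (0.217) = 0.362
Right-hand sides:
  c_0 = sigma^2 (1 + theta_1 psi_1) = 4 * (1 + (0.145)(0.362)) = 4 * 1.05249 = 4.20996
  c_1 = sigma^2 theta_1 = 4 * (0.145) = 0.58
  c_2 = 0
Equations for k = 0 and k = 1 (AR order 1):
  gamma(0) = phi_1 gamma(1) + c_0
  gamma(1) = phi_1 gamma(0) + c_1
Substituting the second into the first: gamma(0) (1 - phi_1^2) = c_0 + phi_1 c_1, so
  gamma(0) = (c_0 + phi_1 c_1) / (1 - phi_1^2) = (4.20996 + (0.217)(0.58)) / (1 - (0.217)^2) = 4.33582 / 0.952911 = 4.550079.
  gamma(1) = phi_1 gamma(0) + c_1 = (0.217)(4.550079) + (0.58) = 1.567367.
For k = 2 (> q): gamma(2) = phi_1 gamma(1) = (0.217)(1.567367) = 0.340119.
Therefore gamma(2) = 0.3401 (to 4 decimal places).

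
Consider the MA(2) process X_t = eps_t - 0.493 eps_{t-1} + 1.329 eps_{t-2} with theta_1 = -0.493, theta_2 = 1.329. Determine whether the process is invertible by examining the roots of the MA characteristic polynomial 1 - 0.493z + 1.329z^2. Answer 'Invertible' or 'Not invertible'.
\text{Not invertible}

The MA(q) characteristic polynomial is P(z) = 1 - 0.493z + 1.329z^2.
Invertibility requires all roots to lie outside the unit circle, i.e. |z| > 1 for every root.
Set 1 + (-0.493) z + (1.329) z^2 = 0, i.e. a z^2 + b z + c = 0 with a = 1.329, b = -0.493, c = 1.
Discriminant D = b^2 - 4ac = (-0.493)^2 - 4*(1.329)*1 = 0.243049 - (5.316) = -5.072951.
D < 0, so the roots are the complex-conjugate pair z = (-b +/- i sqrt(-D)) / (2a) = 0.1855 +/- 0.8474i.
For a conjugate pair |z|^2 = z * conj(z) = (product of roots) = c/a = 1/(1.329) = 0.752445, so |z| = sqrt(0.752445) = 0.8674 for both roots.
Moduli of all roots: 0.8674, 0.8674.
All moduli strictly greater than 1? No.
Verdict: Not invertible.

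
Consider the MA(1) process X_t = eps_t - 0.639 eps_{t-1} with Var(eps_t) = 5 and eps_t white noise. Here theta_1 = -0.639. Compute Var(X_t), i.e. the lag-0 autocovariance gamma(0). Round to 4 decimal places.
\gamma(0) = 7.0416

For an MA(q) process X_t = eps_t + sum_i theta_i eps_{t-i} with
Var(eps_t) = sigma^2, the variance is
  gamma(0) = sigma^2 * (1 + sum_i theta_i^2).
  sum_i theta_i^2 = (-0.639)^2 = 0.408321.
  gamma(0) = 5 * (1 + 0.408321) = 5 * 1.408321 = 7.041605, which rounds to 7.0416.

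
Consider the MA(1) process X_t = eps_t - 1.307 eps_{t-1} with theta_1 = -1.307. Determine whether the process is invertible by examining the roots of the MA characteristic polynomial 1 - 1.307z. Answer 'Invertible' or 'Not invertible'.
\text{Not invertible}

The MA(q) characteristic polynomial is P(z) = 1 - 1.307z.
Invertibility requires all roots to lie outside the unit circle, i.e. |z| > 1 for every root.
This is linear in z: 1 + (-1.307) z = 0  =>  z = -1/(-1.307) = 0.765111,  |z| = 0.765111.
Moduli of all roots: 0.7651.
All moduli strictly greater than 1? No.
Verdict: Not invertible.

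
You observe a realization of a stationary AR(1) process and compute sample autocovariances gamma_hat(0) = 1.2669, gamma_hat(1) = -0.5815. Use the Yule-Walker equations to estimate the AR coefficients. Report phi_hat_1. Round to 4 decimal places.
\hat\phi_{1} = -0.4590

The Yule-Walker equations for an AR(p) process read, in matrix form,
  Gamma_p phi = r_p,   with   (Gamma_p)_{ij} = gamma(|i - j|),
                       (r_p)_i = gamma(i),   i,j = 1..p.
Substitute the sample gammas (Toeplitz matrix and right-hand side of size 1):
  Gamma_p = [[1.2669]]
  r_p     = [-0.5815]
With p = 1 this is the single equation gamma(0) phi_1 = gamma(1):
  phi_hat_1 = gamma(1) / gamma(0) = -0.5815 / 1.2669 = -0.4590.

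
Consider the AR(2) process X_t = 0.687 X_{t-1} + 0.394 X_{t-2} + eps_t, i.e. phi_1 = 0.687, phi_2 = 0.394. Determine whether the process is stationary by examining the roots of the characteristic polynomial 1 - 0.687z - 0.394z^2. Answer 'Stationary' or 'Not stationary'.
\text{Not stationary}

The AR(p) characteristic polynomial is P(z) = 1 - 0.687z - 0.394z^2.
Stationarity requires all roots to lie outside the unit circle, i.e. |z| > 1 for every root.
Set 1 + (-0.687) z + (-0.394) z^2 = 0, i.e. a z^2 + b z + c = 0 with a = -0.394, b = -0.687, c = 1.
Discriminant D = b^2 - 4ac = (-0.687)^2 - 4*(-0.394)*1 = 0.471969 - (-1.576) = 2.047969.
D >= 0, so the roots are real: z = (-b +/- sqrt(D)) / (2a) = (0.687 +/- 1.431073) / (-0.788).
  z_1 = (0.687 + 1.431073) / (-0.788) = -2.6879,   |z_1| = 2.6879.
  z_2 = (0.687 - 1.431073) / (-0.788) = 0.9443,   |z_2| = 0.9443.
Moduli of all roots: 2.6879, 0.9443.
All moduli strictly greater than 1? No.
Verdict: Not stationary.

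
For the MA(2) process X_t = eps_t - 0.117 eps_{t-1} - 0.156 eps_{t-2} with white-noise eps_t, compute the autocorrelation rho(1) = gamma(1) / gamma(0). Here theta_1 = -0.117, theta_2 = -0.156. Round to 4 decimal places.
\rho(1) = -0.0951

For an MA(q) process with theta_0 = 1, the autocovariance is
  gamma(k) = sigma^2 * sum_{i=0..q-k} theta_i * theta_{i+k},
and rho(k) = gamma(k) / gamma(0). Sigma^2 cancels.
  numerator   = (1)*(-0.117) + (-0.117)*(-0.156) = -0.098748.
  denominator = (1)^2 + (-0.117)^2 + (-0.156)^2 = 1.038025.
  rho(1) = -0.098748 / 1.038025 = -0.0951.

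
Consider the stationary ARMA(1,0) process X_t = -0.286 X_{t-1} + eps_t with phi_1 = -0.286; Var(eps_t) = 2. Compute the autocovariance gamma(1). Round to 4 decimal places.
\gamma(1) = -0.6230

Multiply the model equation by X_{t-k} and take expectations. With theta_0 = psi_0 = 1 and psi_j the MA(infinity) weights, this gives
  gamma(k) - sum_i phi_i gamma(k-i) = c_k,
  c_k = sigma^2 * sum_{j=k..q} theta_j psi_{j-k}   (c_k = 0 for k > q),
using gamma(-m) = gamma(m).
Pure AR (q = 0): c_0 = sigma^2 = 2, c_k = 0 for k >= 1.
Equations for k = 0 and k = 1 (AR order 1):
  gamma(0) = phi_1 gamma(1) + c_0
  gamma(1) = phi_1 gamma(0) + c_1
Substituting the second into the first: gamma(0) (1 - phi_1^2) = c_0 + phi_1 c_1, so
  gamma(0) = c_0 / (1 - phi_1^2) = 2 / (1 - (-0.286)^2) = 2 / 0.918204 = 2.178165.
  gamma(1) = phi_1 gamma(0) = (-0.286)(2.178165) = -0.622955.
Therefore gamma(1) = -0.6230 (to 4 decimal places).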